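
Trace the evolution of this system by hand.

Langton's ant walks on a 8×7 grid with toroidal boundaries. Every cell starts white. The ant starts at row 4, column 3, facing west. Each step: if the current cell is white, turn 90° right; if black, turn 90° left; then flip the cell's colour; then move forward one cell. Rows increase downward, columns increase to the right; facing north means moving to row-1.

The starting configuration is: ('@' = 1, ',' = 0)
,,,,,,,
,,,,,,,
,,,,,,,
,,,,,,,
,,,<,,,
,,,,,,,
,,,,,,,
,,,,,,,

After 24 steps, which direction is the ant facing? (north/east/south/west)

k=0  ,,,,,,,
,,,,,,,
,,,,,,,
,,,,,,,
,,,<,,,
,,,,,,,
,,,,,,,
,,,,,,,
k=1  ,,,,,,,
,,,,,,,
,,,,,,,
,,,^,,,
,,,@,,,
,,,,,,,
,,,,,,,
,,,,,,,
k=2  ,,,,,,,
,,,,,,,
,,,,,,,
,,,@>,,
,,,@,,,
,,,,,,,
,,,,,,,
,,,,,,,
k=3  ,,,,,,,
,,,,,,,
,,,,,,,
,,,@@,,
,,,@v,,
,,,,,,,
,,,,,,,
,,,,,,,
k=4  ,,,,,,,
,,,,,,,
,,,,,,,
,,,@@,,
,,,<@,,
,,,,,,,
,,,,,,,
,,,,,,,
k=5  ,,,,,,,
,,,,,,,
,,,,,,,
,,,@@,,
,,,,@,,
,,,v,,,
,,,,,,,
,,,,,,,
k=6  ,,,,,,,
,,,,,,,
,,,,,,,
,,,@@,,
,,,,@,,
,,<@,,,
,,,,,,,
,,,,,,,
k=7  ,,,,,,,
,,,,,,,
,,,,,,,
,,,@@,,
,,^,@,,
,,@@,,,
,,,,,,,
,,,,,,,
k=8  ,,,,,,,
,,,,,,,
,,,,,,,
,,,@@,,
,,@>@,,
,,@@,,,
,,,,,,,
,,,,,,,
k=9  ,,,,,,,
,,,,,,,
,,,,,,,
,,,@@,,
,,@@@,,
,,@v,,,
,,,,,,,
,,,,,,,
k=10  ,,,,,,,
,,,,,,,
,,,,,,,
,,,@@,,
,,@@@,,
,,@,>,,
,,,,,,,
,,,,,,,
k=11  ,,,,,,,
,,,,,,,
,,,,,,,
,,,@@,,
,,@@@,,
,,@,@,,
,,,,v,,
,,,,,,,
k=12  ,,,,,,,
,,,,,,,
,,,,,,,
,,,@@,,
,,@@@,,
,,@,@,,
,,,<@,,
,,,,,,,
k=13  ,,,,,,,
,,,,,,,
,,,,,,,
,,,@@,,
,,@@@,,
,,@^@,,
,,,@@,,
,,,,,,,
k=14  ,,,,,,,
,,,,,,,
,,,,,,,
,,,@@,,
,,@@@,,
,,@@>,,
,,,@@,,
,,,,,,,
k=15  ,,,,,,,
,,,,,,,
,,,,,,,
,,,@@,,
,,@@^,,
,,@@,,,
,,,@@,,
,,,,,,,
k=16  ,,,,,,,
,,,,,,,
,,,,,,,
,,,@@,,
,,@<,,,
,,@@,,,
,,,@@,,
,,,,,,,
k=17  ,,,,,,,
,,,,,,,
,,,,,,,
,,,@@,,
,,@,,,,
,,@v,,,
,,,@@,,
,,,,,,,
k=18  ,,,,,,,
,,,,,,,
,,,,,,,
,,,@@,,
,,@,,,,
,,@,>,,
,,,@@,,
,,,,,,,
k=19  ,,,,,,,
,,,,,,,
,,,,,,,
,,,@@,,
,,@,,,,
,,@,@,,
,,,@v,,
,,,,,,,
k=20  ,,,,,,,
,,,,,,,
,,,,,,,
,,,@@,,
,,@,,,,
,,@,@,,
,,,@,>,
,,,,,,,
k=21  ,,,,,,,
,,,,,,,
,,,,,,,
,,,@@,,
,,@,,,,
,,@,@,,
,,,@,@,
,,,,,v,
k=22  ,,,,,,,
,,,,,,,
,,,,,,,
,,,@@,,
,,@,,,,
,,@,@,,
,,,@,@,
,,,,<@,
k=23  ,,,,,,,
,,,,,,,
,,,,,,,
,,,@@,,
,,@,,,,
,,@,@,,
,,,@^@,
,,,,@@,
k=24  ,,,,,,,
,,,,,,,
,,,,,,,
,,,@@,,
,,@,,,,
,,@,@,,
,,,@@>,
,,,,@@,

east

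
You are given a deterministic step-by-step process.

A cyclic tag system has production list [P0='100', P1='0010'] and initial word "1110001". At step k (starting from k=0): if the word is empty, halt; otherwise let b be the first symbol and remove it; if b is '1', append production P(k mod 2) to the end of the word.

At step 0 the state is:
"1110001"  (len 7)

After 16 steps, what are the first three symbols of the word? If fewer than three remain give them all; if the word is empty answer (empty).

step 0: "1110001"  (len 7)
step 1: "110001100"  (len 9)
step 2: "100011000010"  (len 12)
step 3: "00011000010100"  (len 14)
step 4: "0011000010100"  (len 13)
step 5: "011000010100"  (len 12)
step 6: "11000010100"  (len 11)
step 7: "1000010100100"  (len 13)
step 8: "0000101001000010"  (len 16)
step 9: "000101001000010"  (len 15)
step 10: "00101001000010"  (len 14)
step 11: "0101001000010"  (len 13)
step 12: "101001000010"  (len 12)
step 13: "01001000010100"  (len 14)
step 14: "1001000010100"  (len 13)
step 15: "001000010100100"  (len 15)
step 16: "01000010100100"  (len 14)

010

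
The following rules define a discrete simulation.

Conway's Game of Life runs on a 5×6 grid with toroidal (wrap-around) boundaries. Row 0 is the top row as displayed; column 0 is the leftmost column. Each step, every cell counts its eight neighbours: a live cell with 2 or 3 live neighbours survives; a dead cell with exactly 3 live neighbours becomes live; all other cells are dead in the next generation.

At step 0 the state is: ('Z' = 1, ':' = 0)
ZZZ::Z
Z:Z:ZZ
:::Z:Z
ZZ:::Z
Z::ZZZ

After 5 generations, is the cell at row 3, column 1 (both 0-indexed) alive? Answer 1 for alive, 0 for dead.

t=0: ZZZ::Z
Z:Z:ZZ
:::Z:Z
ZZ:::Z
Z::ZZZ
t=1: ::Z:::
::Z:::
::ZZ::
:ZZZ::
:::Z::
t=2: ::ZZ::
:ZZ:::
::::::
:Z::Z:
:Z:Z::
t=3: :::Z::
:ZZZ::
:ZZ:::
::Z:::
:Z:ZZ:
t=4: :Z::::
:Z:Z::
::::::
::::::
:::ZZ:
t=5: :::ZZ:
::Z:::
::::::
::::::
::::::

0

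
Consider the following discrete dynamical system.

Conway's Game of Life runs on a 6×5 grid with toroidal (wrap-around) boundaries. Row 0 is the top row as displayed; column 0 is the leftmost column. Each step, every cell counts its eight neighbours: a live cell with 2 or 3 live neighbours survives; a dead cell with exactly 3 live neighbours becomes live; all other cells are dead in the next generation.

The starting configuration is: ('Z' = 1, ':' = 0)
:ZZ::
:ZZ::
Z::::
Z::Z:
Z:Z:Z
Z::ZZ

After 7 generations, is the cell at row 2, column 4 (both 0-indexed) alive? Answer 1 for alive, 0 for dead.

0

t=0: :ZZ::
:ZZ::
Z::::
Z::Z:
Z:Z:Z
Z::ZZ
t=1: ::::Z
Z:Z::
Z:Z:Z
Z::Z:
::Z::
:::::
t=2: :::::
Z::::
Z:Z::
Z:ZZ:
:::::
:::::
t=3: :::::
:Z:::
Z:ZZ:
::ZZZ
:::::
:::::
t=4: :::::
:ZZ::
Z::::
:ZZ:Z
:::Z:
:::::
t=5: :::::
:Z:::
Z::Z:
ZZZZZ
::ZZ:
:::::
t=6: :::::
:::::
:::Z:
Z::::
Z::::
:::::
t=7: :::::
:::::
:::::
::::Z
:::::
:::::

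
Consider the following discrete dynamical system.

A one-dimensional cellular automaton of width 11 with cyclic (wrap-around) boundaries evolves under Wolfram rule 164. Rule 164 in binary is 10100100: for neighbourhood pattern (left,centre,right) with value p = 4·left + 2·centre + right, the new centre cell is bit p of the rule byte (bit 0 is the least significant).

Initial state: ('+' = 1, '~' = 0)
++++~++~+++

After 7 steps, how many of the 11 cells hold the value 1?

1

[0] ++++~++~+++
[1] +++~+~~+~++
[2] ++~++~~++~+
[3] +~+~~~~~~+~
[4] +++~~~~~~++
[5] ++~~~~~~~~+
[6] +~~~~~~~~~~
[7] +~~~~~~~~~~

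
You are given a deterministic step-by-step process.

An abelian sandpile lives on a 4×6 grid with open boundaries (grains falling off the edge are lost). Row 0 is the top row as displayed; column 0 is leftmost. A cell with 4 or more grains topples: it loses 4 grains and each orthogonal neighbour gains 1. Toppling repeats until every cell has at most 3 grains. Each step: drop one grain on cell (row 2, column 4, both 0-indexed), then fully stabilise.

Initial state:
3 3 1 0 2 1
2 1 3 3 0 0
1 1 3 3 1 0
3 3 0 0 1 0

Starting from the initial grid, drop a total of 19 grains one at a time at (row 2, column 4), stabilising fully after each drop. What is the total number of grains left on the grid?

52

t=0: 3 3 1 0 2 1
2 1 3 3 0 0
1 1 3 3 1 0
3 3 0 0 1 0
t=1: 3 3 1 0 2 1
2 1 3 3 0 0
1 1 3 3 2 0
3 3 0 0 1 0
t=2: 3 3 1 0 2 1
2 1 3 3 0 0
1 1 3 3 3 0
3 3 0 0 1 0
t=3: 3 3 2 1 2 1
2 2 1 1 2 0
1 2 1 2 1 1
3 3 1 1 2 0
t=4: 3 3 2 1 2 1
2 2 1 1 2 0
1 2 1 2 2 1
3 3 1 1 2 0
t=5: 3 3 2 1 2 1
2 2 1 1 2 0
1 2 1 2 3 1
3 3 1 1 2 0
t=6: 3 3 2 1 2 1
2 2 1 1 3 0
1 2 1 3 0 2
3 3 1 1 3 0
t=7: 3 3 2 1 2 1
2 2 1 1 3 0
1 2 1 3 1 2
3 3 1 1 3 0
t=8: 3 3 2 1 2 1
2 2 1 1 3 0
1 2 1 3 2 2
3 3 1 1 3 0
t=9: 3 3 2 1 2 1
2 2 1 1 3 0
1 2 1 3 3 2
3 3 1 1 3 0
t=10: 3 3 2 1 3 1
2 2 1 3 0 1
1 2 2 0 3 3
3 3 1 3 0 1
t=11: 3 3 2 1 3 1
2 2 1 3 1 2
1 2 2 1 1 0
3 3 1 3 1 2
t=12: 3 3 2 1 3 1
2 2 1 3 1 2
1 2 2 1 2 0
3 3 1 3 1 2
t=13: 3 3 2 1 3 1
2 2 1 3 1 2
1 2 2 1 3 0
3 3 1 3 1 2
t=14: 3 3 2 1 3 1
2 2 1 3 2 2
1 2 2 2 0 1
3 3 1 3 2 2
t=15: 3 3 2 1 3 1
2 2 1 3 2 2
1 2 2 2 1 1
3 3 1 3 2 2
t=16: 3 3 2 1 3 1
2 2 1 3 2 2
1 2 2 2 2 1
3 3 1 3 2 2
t=17: 3 3 2 1 3 1
2 2 1 3 2 2
1 2 2 2 3 1
3 3 1 3 2 2
t=18: 3 3 2 1 3 1
2 2 1 3 3 2
1 2 2 3 0 2
3 3 1 3 3 2
t=19: 3 3 2 1 3 1
2 2 1 3 3 2
1 2 2 3 1 2
3 3 1 3 3 2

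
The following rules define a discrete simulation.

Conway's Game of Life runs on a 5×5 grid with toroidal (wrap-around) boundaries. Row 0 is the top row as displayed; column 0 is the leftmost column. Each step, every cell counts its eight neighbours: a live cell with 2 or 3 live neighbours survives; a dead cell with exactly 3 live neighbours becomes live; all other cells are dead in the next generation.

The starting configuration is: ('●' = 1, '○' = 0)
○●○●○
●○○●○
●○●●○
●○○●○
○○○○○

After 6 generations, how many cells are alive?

step 0: ○●○●○
●○○●○
●○●●○
●○○●○
○○○○○
step 1: ○○●○●
●○○●○
●○●●○
○●●●○
○○●○●
step 2: ●●●○●
●○○○○
●○○○○
●○○○○
●○○○●
step 3: ○○○●○
○○○○○
●●○○●
●●○○○
○○○●○
step 4: ○○○○○
●○○○●
○●○○●
○●●○○
○○●○●
step 5: ●○○●●
●○○○●
○●●●●
○●●○○
○●●●○
step 6: ○○○○○
○○○○○
○○○○●
○○○○●
○○○○○

2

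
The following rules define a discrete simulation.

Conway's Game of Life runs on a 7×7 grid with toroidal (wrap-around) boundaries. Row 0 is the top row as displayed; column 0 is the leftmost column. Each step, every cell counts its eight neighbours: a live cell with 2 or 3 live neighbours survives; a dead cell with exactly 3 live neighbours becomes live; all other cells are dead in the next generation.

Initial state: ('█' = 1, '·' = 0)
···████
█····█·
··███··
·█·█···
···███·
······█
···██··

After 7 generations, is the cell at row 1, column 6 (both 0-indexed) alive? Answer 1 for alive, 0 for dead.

1

k=0  ···████
█····█·
··███··
·█·█···
···███·
······█
···██··
k=1  ···█··█
··█····
·████··
·····█·
··████·
·······
···█··█
k=2  ··██···
·█··█··
·████··
·█···█·
···███·
··█··█·
·······
k=3  ··██···
·█··█··
██·███·
·█···█·
··██·██
···█·█·
··██···
k=4  ·█··█··
██···█·
██·█·██
·█·····
··██·██
·····██
·······
k=5  ██·····
·····█·
····██·
·█·█···
█·█·███
····███
·····█·
k=6  ······█
····███
····██·
████···
███····
█··█···
█···██·
k=7  █······
····█·█
███····
█··██·█
······█
█·███··
█···██·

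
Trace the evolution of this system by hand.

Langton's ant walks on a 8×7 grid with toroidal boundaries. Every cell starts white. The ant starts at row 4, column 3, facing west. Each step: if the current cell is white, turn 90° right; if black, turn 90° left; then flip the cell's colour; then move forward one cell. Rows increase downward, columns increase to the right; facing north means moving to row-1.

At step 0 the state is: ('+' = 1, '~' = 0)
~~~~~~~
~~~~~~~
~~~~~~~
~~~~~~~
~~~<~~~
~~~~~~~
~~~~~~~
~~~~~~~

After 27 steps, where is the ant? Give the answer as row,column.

6,6

gen 0: ~~~~~~~
~~~~~~~
~~~~~~~
~~~~~~~
~~~<~~~
~~~~~~~
~~~~~~~
~~~~~~~
gen 1: ~~~~~~~
~~~~~~~
~~~~~~~
~~~^~~~
~~~+~~~
~~~~~~~
~~~~~~~
~~~~~~~
gen 2: ~~~~~~~
~~~~~~~
~~~~~~~
~~~+>~~
~~~+~~~
~~~~~~~
~~~~~~~
~~~~~~~
gen 3: ~~~~~~~
~~~~~~~
~~~~~~~
~~~++~~
~~~+v~~
~~~~~~~
~~~~~~~
~~~~~~~
gen 4: ~~~~~~~
~~~~~~~
~~~~~~~
~~~++~~
~~~<+~~
~~~~~~~
~~~~~~~
~~~~~~~
gen 5: ~~~~~~~
~~~~~~~
~~~~~~~
~~~++~~
~~~~+~~
~~~v~~~
~~~~~~~
~~~~~~~
gen 6: ~~~~~~~
~~~~~~~
~~~~~~~
~~~++~~
~~~~+~~
~~<+~~~
~~~~~~~
~~~~~~~
gen 7: ~~~~~~~
~~~~~~~
~~~~~~~
~~~++~~
~~^~+~~
~~++~~~
~~~~~~~
~~~~~~~
gen 8: ~~~~~~~
~~~~~~~
~~~~~~~
~~~++~~
~~+>+~~
~~++~~~
~~~~~~~
~~~~~~~
gen 9: ~~~~~~~
~~~~~~~
~~~~~~~
~~~++~~
~~+++~~
~~+v~~~
~~~~~~~
~~~~~~~
gen 10: ~~~~~~~
~~~~~~~
~~~~~~~
~~~++~~
~~+++~~
~~+~>~~
~~~~~~~
~~~~~~~
gen 11: ~~~~~~~
~~~~~~~
~~~~~~~
~~~++~~
~~+++~~
~~+~+~~
~~~~v~~
~~~~~~~
gen 12: ~~~~~~~
~~~~~~~
~~~~~~~
~~~++~~
~~+++~~
~~+~+~~
~~~<+~~
~~~~~~~
gen 13: ~~~~~~~
~~~~~~~
~~~~~~~
~~~++~~
~~+++~~
~~+^+~~
~~~++~~
~~~~~~~
gen 14: ~~~~~~~
~~~~~~~
~~~~~~~
~~~++~~
~~+++~~
~~++>~~
~~~++~~
~~~~~~~
gen 15: ~~~~~~~
~~~~~~~
~~~~~~~
~~~++~~
~~++^~~
~~++~~~
~~~++~~
~~~~~~~
gen 16: ~~~~~~~
~~~~~~~
~~~~~~~
~~~++~~
~~+<~~~
~~++~~~
~~~++~~
~~~~~~~
gen 17: ~~~~~~~
~~~~~~~
~~~~~~~
~~~++~~
~~+~~~~
~~+v~~~
~~~++~~
~~~~~~~
gen 18: ~~~~~~~
~~~~~~~
~~~~~~~
~~~++~~
~~+~~~~
~~+~>~~
~~~++~~
~~~~~~~
gen 19: ~~~~~~~
~~~~~~~
~~~~~~~
~~~++~~
~~+~~~~
~~+~+~~
~~~+v~~
~~~~~~~
gen 20: ~~~~~~~
~~~~~~~
~~~~~~~
~~~++~~
~~+~~~~
~~+~+~~
~~~+~>~
~~~~~~~
gen 21: ~~~~~~~
~~~~~~~
~~~~~~~
~~~++~~
~~+~~~~
~~+~+~~
~~~+~+~
~~~~~v~
gen 22: ~~~~~~~
~~~~~~~
~~~~~~~
~~~++~~
~~+~~~~
~~+~+~~
~~~+~+~
~~~~<+~
gen 23: ~~~~~~~
~~~~~~~
~~~~~~~
~~~++~~
~~+~~~~
~~+~+~~
~~~+^+~
~~~~++~
gen 24: ~~~~~~~
~~~~~~~
~~~~~~~
~~~++~~
~~+~~~~
~~+~+~~
~~~++>~
~~~~++~
gen 25: ~~~~~~~
~~~~~~~
~~~~~~~
~~~++~~
~~+~~~~
~~+~+^~
~~~++~~
~~~~++~
gen 26: ~~~~~~~
~~~~~~~
~~~~~~~
~~~++~~
~~+~~~~
~~+~++>
~~~++~~
~~~~++~
gen 27: ~~~~~~~
~~~~~~~
~~~~~~~
~~~++~~
~~+~~~~
~~+~+++
~~~++~v
~~~~++~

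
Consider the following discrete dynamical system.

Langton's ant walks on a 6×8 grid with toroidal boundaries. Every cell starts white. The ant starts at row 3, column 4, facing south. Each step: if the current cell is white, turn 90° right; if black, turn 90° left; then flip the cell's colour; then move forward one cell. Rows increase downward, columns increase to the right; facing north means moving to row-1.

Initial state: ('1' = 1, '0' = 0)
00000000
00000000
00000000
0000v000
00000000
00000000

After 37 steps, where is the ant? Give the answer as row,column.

k=0  00000000
00000000
00000000
0000v000
00000000
00000000
k=1  00000000
00000000
00000000
000<1000
00000000
00000000
k=2  00000000
00000000
000^0000
00011000
00000000
00000000
k=3  00000000
00000000
0001>000
00011000
00000000
00000000
k=4  00000000
00000000
00011000
0001v000
00000000
00000000
k=5  00000000
00000000
00011000
00010>00
00000000
00000000
k=6  00000000
00000000
00011000
00010100
00000v00
00000000
k=7  00000000
00000000
00011000
00010100
0000<100
00000000
k=8  00000000
00000000
00011000
0001^100
00001100
00000000
k=9  00000000
00000000
00011000
00011>00
00001100
00000000
k=10  00000000
00000000
00011^00
00011000
00001100
00000000
k=11  00000000
00000000
000111>0
00011000
00001100
00000000
k=12  00000000
00000000
00011110
000110v0
00001100
00000000
k=13  00000000
00000000
00011110
00011<10
00001100
00000000
k=14  00000000
00000000
00011^10
00011110
00001100
00000000
k=15  00000000
00000000
0001<010
00011110
00001100
00000000
k=16  00000000
00000000
00010010
0001v110
00001100
00000000
k=17  00000000
00000000
00010010
00010>10
00001100
00000000
k=18  00000000
00000000
00010^10
00010010
00001100
00000000
k=19  00000000
00000000
000101>0
00010010
00001100
00000000
k=20  00000000
000000^0
00010100
00010010
00001100
00000000
k=21  00000000
0000001>
00010100
00010010
00001100
00000000
k=22  00000000
00000011
0001010v
00010010
00001100
00000000
k=23  00000000
00000011
000101<1
00010010
00001100
00000000
k=24  00000000
000000^1
00010111
00010010
00001100
00000000
k=25  00000000
00000<01
00010111
00010010
00001100
00000000
k=26  00000^00
00000101
00010111
00010010
00001100
00000000
k=27  000001>0
00000101
00010111
00010010
00001100
00000000
k=28  00000110
000001v1
00010111
00010010
00001100
00000000
k=29  00000110
00000<11
00010111
00010010
00001100
00000000
k=30  00000110
00000011
00010v11
00010010
00001100
00000000
k=31  00000110
00000011
000100>1
00010010
00001100
00000000
k=32  00000110
000000^1
00010001
00010010
00001100
00000000
k=33  00000110
00000<01
00010001
00010010
00001100
00000000
k=34  00000^10
00000101
00010001
00010010
00001100
00000000
k=35  0000<010
00000101
00010001
00010010
00001100
00000000
k=36  00001010
00000101
00010001
00010010
00001100
0000^000
k=37  00001010
00000101
00010001
00010010
00001100
00001>00

5,5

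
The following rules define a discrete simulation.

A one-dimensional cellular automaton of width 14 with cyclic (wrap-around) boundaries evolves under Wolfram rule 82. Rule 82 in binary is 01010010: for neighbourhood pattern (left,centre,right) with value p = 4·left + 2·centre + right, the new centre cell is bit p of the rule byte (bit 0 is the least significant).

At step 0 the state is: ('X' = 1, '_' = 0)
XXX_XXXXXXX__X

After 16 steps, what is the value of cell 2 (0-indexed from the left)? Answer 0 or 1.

[0] XXX_XXXXXXX__X
[1] __X_______XXX_
[2] _X_X_____X__XX
[3] ____X___X_XX_X
[4] X__X_X_X___X__
[5] _XX_____X_X_XX
[6] __XX___X_____X
[7] XX_XX_X_X___X_
[8] _X__X____X_X__
[9] X_XX_X__X___X_
[10] ___X__XX_X_X__
[11] __X_XX_X____X_
[12] _X___X__X__X_X
[13] __X_X_XX_XX___
[14] _X_____X__XX__
[15] X_X___X_XX_XX_
[16] ___X_X___X__X_

0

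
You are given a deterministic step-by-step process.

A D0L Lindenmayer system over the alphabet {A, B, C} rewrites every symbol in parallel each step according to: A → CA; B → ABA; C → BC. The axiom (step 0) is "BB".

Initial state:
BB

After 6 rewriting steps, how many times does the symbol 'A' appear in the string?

144

gen 0: BB
gen 1: ABAABA
gen 2: CAABACACAABACA
gen 3: BCCACAABACABCCABCCACAABACABCCA
gen 4: ABABCBCCABCCACAABACABCCAABABCBCCAABABCBCCABCCACAABACABCCAABABCBCCA
gen 5: CAABACAABABCABABCBCCAABABCBCCABCCACAABACABCCAABABCBCCACAAB…BCCAABABCBCCABCCACAABACABCCAABABCBCCACAABACAABABCABABCBCCA  (len 150)
gen 6: BCCACAABACABCCACAABACAABABCCAABACAABABCABABCBCCACAABACAABA…CABABCBCCABCCACAABACABCCACAABACAABABCCAABACAABABCABABCBCCA  (len 342)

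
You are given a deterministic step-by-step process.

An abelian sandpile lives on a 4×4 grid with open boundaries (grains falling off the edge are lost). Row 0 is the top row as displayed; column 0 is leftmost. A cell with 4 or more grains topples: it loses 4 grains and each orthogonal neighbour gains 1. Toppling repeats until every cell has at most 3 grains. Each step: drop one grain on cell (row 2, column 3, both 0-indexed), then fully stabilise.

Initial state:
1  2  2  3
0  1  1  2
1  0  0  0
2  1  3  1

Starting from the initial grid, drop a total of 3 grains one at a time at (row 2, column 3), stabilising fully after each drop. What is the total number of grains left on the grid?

23

step 0: 1  2  2  3
0  1  1  2
1  0  0  0
2  1  3  1
step 1: 1  2  2  3
0  1  1  2
1  0  0  1
2  1  3  1
step 2: 1  2  2  3
0  1  1  2
1  0  0  2
2  1  3  1
step 3: 1  2  2  3
0  1  1  2
1  0  0  3
2  1  3  1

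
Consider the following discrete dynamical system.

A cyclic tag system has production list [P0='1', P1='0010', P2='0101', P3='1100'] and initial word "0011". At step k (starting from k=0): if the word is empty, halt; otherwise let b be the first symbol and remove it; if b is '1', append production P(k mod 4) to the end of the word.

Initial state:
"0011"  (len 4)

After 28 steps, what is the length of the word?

15

t=0: "0011"  (len 4)
t=1: "011"  (len 3)
t=2: "11"  (len 2)
t=3: "10101"  (len 5)
t=4: "01011100"  (len 8)
t=5: "1011100"  (len 7)
t=6: "0111000010"  (len 10)
t=7: "111000010"  (len 9)
t=8: "110000101100"  (len 12)
t=9: "100001011001"  (len 12)
t=10: "000010110010010"  (len 15)
t=11: "00010110010010"  (len 14)
t=12: "0010110010010"  (len 13)
t=13: "010110010010"  (len 12)
t=14: "10110010010"  (len 11)
t=15: "01100100100101"  (len 14)
t=16: "1100100100101"  (len 13)
t=17: "1001001001011"  (len 13)
t=18: "0010010010110010"  (len 16)
t=19: "010010010110010"  (len 15)
t=20: "10010010110010"  (len 14)
t=21: "00100101100101"  (len 14)
t=22: "0100101100101"  (len 13)
t=23: "100101100101"  (len 12)
t=24: "001011001011100"  (len 15)
t=25: "01011001011100"  (len 14)
t=26: "1011001011100"  (len 13)
t=27: "0110010111000101"  (len 16)
t=28: "110010111000101"  (len 15)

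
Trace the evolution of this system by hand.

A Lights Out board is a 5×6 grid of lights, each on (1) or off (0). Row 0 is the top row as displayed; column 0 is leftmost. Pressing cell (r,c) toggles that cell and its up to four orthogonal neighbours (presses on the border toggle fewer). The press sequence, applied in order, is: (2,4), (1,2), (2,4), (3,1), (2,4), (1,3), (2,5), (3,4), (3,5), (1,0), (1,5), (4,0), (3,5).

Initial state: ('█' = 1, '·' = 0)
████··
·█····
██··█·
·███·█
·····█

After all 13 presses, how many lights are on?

11

gen 0: ████··
·█····
██··█·
·███·█
·····█
gen 1: ████··
·█··█·
██·█·█
·█████
·····█
gen 2: ██·█··
··███·
████·█
·█████
·····█
gen 3: ██·█··
··██··
███·█·
·███·█
·····█
gen 4: ██·█··
··██··
█·█·█·
█··█·█
·█···█
gen 5: ██·█··
··███·
█·██·█
█··███
·█···█
gen 6: ██····
······
█·█··█
█··███
·█···█
gen 7: ██····
·····█
█·█·█·
█··██·
·█···█
gen 8: ██····
·····█
█·█···
█····█
·█··██
gen 9: ██····
·····█
█·█··█
█···█·
·█··█·
gen 10: ·█····
██···█
··█··█
█···█·
·█··█·
gen 11: ·█···█
██··█·
··█···
█···█·
·█··█·
gen 12: ·█···█
██··█·
··█···
····█·
█···█·
gen 13: ·█···█
██··█·
··█··█
·····█
█···██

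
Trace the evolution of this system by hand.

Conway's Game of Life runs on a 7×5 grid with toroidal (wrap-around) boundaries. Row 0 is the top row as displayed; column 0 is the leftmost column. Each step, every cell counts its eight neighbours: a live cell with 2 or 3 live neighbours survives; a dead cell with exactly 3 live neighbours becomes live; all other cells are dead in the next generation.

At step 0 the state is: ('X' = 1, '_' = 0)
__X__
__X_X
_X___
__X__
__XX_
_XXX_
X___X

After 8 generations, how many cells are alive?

16

k=0  __X__
__X_X
_X___
__X__
__XX_
_XXX_
X___X
k=1  XX__X
_XXX_
_XXX_
_XXX_
_____
XX___
X___X
k=2  _____
_____
X___X
_X_X_
X____
XX__X
_____
k=3  _____
_____
X___X
_X___
__X__
XX__X
X____
k=4  _____
_____
X____
XX___
__X__
XX__X
XX__X
k=5  X____
_____
XX___
XX___
__X_X
__XXX
_X__X
k=6  X____
XX___
XX___
__X_X
__X_X
_XX_X
_XX_X
k=7  __X_X
____X
__X_X
__X_X
__X_X
____X
__X_X
k=8  X___X
X___X
X___X
XXX_X
X___X
X___X
X___X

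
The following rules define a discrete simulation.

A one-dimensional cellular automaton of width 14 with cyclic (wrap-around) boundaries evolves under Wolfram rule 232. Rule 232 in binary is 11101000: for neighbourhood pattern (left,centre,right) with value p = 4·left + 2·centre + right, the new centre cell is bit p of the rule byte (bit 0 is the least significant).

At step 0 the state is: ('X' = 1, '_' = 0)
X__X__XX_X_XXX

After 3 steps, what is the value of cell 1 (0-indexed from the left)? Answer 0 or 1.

0

gen 0: X__X__XX_X_XXX
gen 1: X_____XXX_XXXX
gen 2: X_____XXXXXXXX
gen 3: X_____XXXXXXXX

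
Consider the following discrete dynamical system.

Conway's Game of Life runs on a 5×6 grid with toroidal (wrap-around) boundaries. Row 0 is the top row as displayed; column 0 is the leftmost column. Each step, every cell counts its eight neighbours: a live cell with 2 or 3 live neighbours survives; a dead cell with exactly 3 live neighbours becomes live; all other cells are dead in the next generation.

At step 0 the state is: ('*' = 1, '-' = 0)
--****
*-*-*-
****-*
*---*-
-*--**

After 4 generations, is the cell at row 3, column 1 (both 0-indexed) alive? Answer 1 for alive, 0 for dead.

1

0) --****
*-*-*-
****-*
*---*-
-*--**
1) --*---
------
--*---
------
-**---
2) -**---
------
------
-**---
-**---
3) -**---
------
------
-**---
*--*--
4) -**---
------
------
-**---
*--*--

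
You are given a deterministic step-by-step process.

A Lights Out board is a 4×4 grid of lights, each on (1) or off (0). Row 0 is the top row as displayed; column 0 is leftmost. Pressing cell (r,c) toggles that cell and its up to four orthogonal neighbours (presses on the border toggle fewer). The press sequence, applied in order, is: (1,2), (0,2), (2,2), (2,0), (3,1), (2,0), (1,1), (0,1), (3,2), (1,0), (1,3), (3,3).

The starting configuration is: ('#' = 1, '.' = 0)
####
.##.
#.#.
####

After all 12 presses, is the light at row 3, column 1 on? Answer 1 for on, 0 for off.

1

step 0: ####
.##.
#.#.
####
step 1: ##.#
...#
#...
####
step 2: #.#.
..##
#...
####
step 3: #.#.
...#
####
##.#
step 4: #.#.
#..#
..##
.#.#
step 5: #.#.
#..#
.###
#.##
step 6: #.#.
...#
#.##
..##
step 7: ###.
####
####
..##
step 8: ....
#.##
####
..##
step 9: ....
#.##
##.#
.#..
step 10: #...
.###
.#.#
.#..
step 11: #..#
.#..
.#..
.#..
step 12: #..#
.#..
.#.#
.###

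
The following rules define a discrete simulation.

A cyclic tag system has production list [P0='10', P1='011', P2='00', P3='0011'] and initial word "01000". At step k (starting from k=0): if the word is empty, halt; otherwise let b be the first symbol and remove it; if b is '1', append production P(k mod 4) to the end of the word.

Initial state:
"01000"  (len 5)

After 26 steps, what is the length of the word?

gen 0: "01000"  (len 5)
gen 1: "1000"  (len 4)
gen 2: "000011"  (len 6)
gen 3: "00011"  (len 5)
gen 4: "0011"  (len 4)
gen 5: "011"  (len 3)
gen 6: "11"  (len 2)
gen 7: "100"  (len 3)
gen 8: "000011"  (len 6)
gen 9: "00011"  (len 5)
gen 10: "0011"  (len 4)
gen 11: "011"  (len 3)
gen 12: "11"  (len 2)
gen 13: "110"  (len 3)
gen 14: "10011"  (len 5)
gen 15: "001100"  (len 6)
gen 16: "01100"  (len 5)
gen 17: "1100"  (len 4)
gen 18: "100011"  (len 6)
gen 19: "0001100"  (len 7)
gen 20: "001100"  (len 6)
gen 21: "01100"  (len 5)
gen 22: "1100"  (len 4)
gen 23: "10000"  (len 5)
gen 24: "00000011"  (len 8)
gen 25: "0000011"  (len 7)
gen 26: "000011"  (len 6)

6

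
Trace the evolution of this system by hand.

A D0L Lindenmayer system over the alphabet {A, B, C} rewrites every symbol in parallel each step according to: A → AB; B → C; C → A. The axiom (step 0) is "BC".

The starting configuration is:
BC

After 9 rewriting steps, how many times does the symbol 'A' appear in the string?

22

k=0  BC
k=1  CA
k=2  AAB
k=3  ABABC
k=4  ABCABCA
k=5  ABCAABCAAB
k=6  ABCAABABCAABABC
k=7  ABCAABABCABCAABABCABCA
k=8  ABCAABABCABCAABCAABABCABCAABCAAB
k=9  ABCAABABCABCAABCAABABCAABABCABCAABCAABABCAABABC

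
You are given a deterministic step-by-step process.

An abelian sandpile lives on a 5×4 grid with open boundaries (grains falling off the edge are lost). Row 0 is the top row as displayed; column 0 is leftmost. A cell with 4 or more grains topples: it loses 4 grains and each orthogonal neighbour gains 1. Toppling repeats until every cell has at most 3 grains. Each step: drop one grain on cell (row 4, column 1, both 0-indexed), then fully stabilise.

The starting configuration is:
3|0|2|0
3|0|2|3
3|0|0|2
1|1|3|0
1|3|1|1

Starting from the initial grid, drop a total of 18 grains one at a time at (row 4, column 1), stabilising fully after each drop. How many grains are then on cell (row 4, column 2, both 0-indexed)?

0

k=0  3|0|2|0
3|0|2|3
3|0|0|2
1|1|3|0
1|3|1|1
k=1  3|0|2|0
3|0|2|3
3|0|0|2
1|2|3|0
2|0|2|1
k=2  3|0|2|0
3|0|2|3
3|0|0|2
1|2|3|0
2|1|2|1
k=3  3|0|2|0
3|0|2|3
3|0|0|2
1|2|3|0
2|2|2|1
k=4  3|0|2|0
3|0|2|3
3|0|0|2
1|2|3|0
2|3|2|1
k=5  3|0|2|0
3|0|2|3
3|0|0|2
1|3|3|0
3|0|3|1
k=6  3|0|2|0
3|0|2|3
3|0|0|2
1|3|3|0
3|1|3|1
k=7  3|0|2|0
3|0|2|3
3|0|0|2
1|3|3|0
3|2|3|1
k=8  3|0|2|0
3|0|2|3
3|0|0|2
1|3|3|0
3|3|3|1
k=9  3|0|2|0
3|0|2|3
3|1|1|2
3|1|1|1
0|3|1|2
k=10  3|0|2|0
3|0|2|3
3|1|1|2
3|2|1|1
1|0|2|2
k=11  3|0|2|0
3|0|2|3
3|1|1|2
3|2|1|1
1|1|2|2
k=12  3|0|2|0
3|0|2|3
3|1|1|2
3|2|1|1
1|2|2|2
k=13  3|0|2|0
3|0|2|3
3|1|1|2
3|2|1|1
1|3|2|2
k=14  3|0|2|0
3|0|2|3
3|1|1|2
3|3|1|1
2|0|3|2
k=15  3|0|2|0
3|0|2|3
3|1|1|2
3|3|1|1
2|1|3|2
k=16  3|0|2|0
3|0|2|3
3|1|1|2
3|3|1|1
2|2|3|2
k=17  3|0|2|0
3|0|2|3
3|1|1|2
3|3|1|1
2|3|3|2
k=18  0|1|2|0
1|1|2|3
1|3|1|2
2|1|3|1
0|3|0|3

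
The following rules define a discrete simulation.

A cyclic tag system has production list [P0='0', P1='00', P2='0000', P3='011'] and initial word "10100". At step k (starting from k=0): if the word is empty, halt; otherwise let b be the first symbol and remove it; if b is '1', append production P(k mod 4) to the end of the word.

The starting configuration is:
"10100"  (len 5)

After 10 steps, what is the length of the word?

0

0) "10100"  (len 5)
1) "01000"  (len 5)
2) "1000"  (len 4)
3) "0000000"  (len 7)
4) "000000"  (len 6)
5) "00000"  (len 5)
6) "0000"  (len 4)
7) "000"  (len 3)
8) "00"  (len 2)
9) "0"  (len 1)
10) (halted — word empty)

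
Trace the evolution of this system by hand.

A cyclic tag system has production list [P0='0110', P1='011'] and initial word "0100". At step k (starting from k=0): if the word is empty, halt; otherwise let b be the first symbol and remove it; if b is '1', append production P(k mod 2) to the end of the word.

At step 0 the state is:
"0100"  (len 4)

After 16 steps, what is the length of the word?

15

k=0  "0100"  (len 4)
k=1  "100"  (len 3)
k=2  "00011"  (len 5)
k=3  "0011"  (len 4)
k=4  "011"  (len 3)
k=5  "11"  (len 2)
k=6  "1011"  (len 4)
k=7  "0110110"  (len 7)
k=8  "110110"  (len 6)
k=9  "101100110"  (len 9)
k=10  "01100110011"  (len 11)
k=11  "1100110011"  (len 10)
k=12  "100110011011"  (len 12)
k=13  "001100110110110"  (len 15)
k=14  "01100110110110"  (len 14)
k=15  "1100110110110"  (len 13)
k=16  "100110110110011"  (len 15)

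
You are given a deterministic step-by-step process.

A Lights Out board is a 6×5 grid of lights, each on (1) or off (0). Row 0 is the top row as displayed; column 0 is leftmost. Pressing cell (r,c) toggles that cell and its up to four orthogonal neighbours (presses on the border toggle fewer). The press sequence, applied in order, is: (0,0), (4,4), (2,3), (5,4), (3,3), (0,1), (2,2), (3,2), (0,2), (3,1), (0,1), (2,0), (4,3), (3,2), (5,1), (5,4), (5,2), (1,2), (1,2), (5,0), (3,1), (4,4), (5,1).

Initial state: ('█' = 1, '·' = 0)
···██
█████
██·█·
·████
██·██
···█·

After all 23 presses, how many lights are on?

17

k=0  ···██
█████
██·█·
·████
██·██
···█·
k=1  ██·██
·████
██·█·
·████
██·██
···█·
k=2  ██·██
·████
██·█·
·███·
██···
···██
k=3  ██·██
·██·█
███·█
·██··
██···
···██
k=4  ██·██
·██·█
███·█
·██··
██··█
·····
k=5  ██·██
·██·█
█████
·█·██
██·██
·····
k=6  ··███
··█·█
█████
·█·██
██·██
·····
k=7  ··███
····█
█···█
·████
██·██
·····
k=8  ··███
····█
█·█·█
····█
█████
·····
k=9  ·█··█
··█·█
█·█·█
····█
█████
·····
k=10  ·█··█
··█·█
███·█
███·█
█·███
·····
k=11  █·█·█
·██·█
███·█
███·█
█·███
·····
k=12  █·█·█
███·█
··█·█
·██·█
█·███
·····
k=13  █·█·█
███·█
··█·█
·████
█····
···█·
k=14  █·█·█
███·█
····█
····█
█·█··
···█·
k=15  █·█·█
███·█
····█
····█
███··
████·
k=16  █·█·█
███·█
····█
····█
███·█
███·█
k=17  █·█·█
███·█
····█
····█
██··█
█··██
k=18  █···█
█··██
··█·█
····█
██··█
█··██
k=19  █·█·█
███·█
····█
····█
██··█
█··██
k=20  █·█·█
███·█
····█
····█
·█··█
·█·██
k=21  █·█·█
███·█
·█··█
███·█
····█
·█·██
k=22  █·█·█
███·█
·█··█
███··
···█·
·█·█·
k=23  █·█·█
███·█
·█··█
███··
·█·█·
█·██·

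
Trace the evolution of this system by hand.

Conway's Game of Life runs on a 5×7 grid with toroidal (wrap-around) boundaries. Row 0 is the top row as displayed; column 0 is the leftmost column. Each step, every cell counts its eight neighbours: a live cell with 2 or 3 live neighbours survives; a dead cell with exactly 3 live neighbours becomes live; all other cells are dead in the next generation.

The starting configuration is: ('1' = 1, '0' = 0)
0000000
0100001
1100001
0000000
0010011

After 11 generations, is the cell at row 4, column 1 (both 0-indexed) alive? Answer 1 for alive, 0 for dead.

0

[0] 0000000
0100001
1100001
0000000
0010011
[1] 1000011
0100001
0100001
0100010
0000000
[2] 1000011
0100000
0110011
1000000
1000010
[3] 1100010
0110000
0110001
1000010
1100010
[4] 0000000
0000001
0010001
0010010
0000110
[5] 0000010
0000000
0000011
0001111
0000110
[6] 0000110
0000011
0000001
0001000
0001000
[7] 0000111
0000101
0000011
0000000
0001000
[8] 0001101
1000100
0000011
0000000
0000110
[9] 0001001
1001100
0000011
0000101
0001110
[10] 0010001
1001100
1001001
0001001
0001001
[11] 1010111
1111110
1011011
0011111
1011011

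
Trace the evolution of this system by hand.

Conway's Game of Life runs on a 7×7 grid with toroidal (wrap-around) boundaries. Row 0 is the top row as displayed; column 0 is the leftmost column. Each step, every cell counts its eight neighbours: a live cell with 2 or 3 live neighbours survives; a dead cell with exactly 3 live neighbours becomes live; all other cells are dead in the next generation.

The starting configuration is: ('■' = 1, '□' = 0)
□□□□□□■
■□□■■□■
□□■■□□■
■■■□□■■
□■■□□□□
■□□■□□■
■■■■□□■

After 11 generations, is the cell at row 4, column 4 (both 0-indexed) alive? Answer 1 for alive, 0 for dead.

1

t=0: □□□□□□■
■□□■■□■
□□■■□□■
■■■□□■■
□■■□□□□
■□□■□□■
■■■■□□■
t=1: □□□□■□□
■□■■■□■
□□□□□□□
□□□□□■■
□□□■□■□
□□□■□□■
□■■■□■□
t=2: ■□□□□□■
□□□■■■□
■□□■■□□
□□□□■■■
□□□□□■□
□□□■□■■
□□■■□■□
t=3: □□■□□□■
■□□■□■□
□□□□□□□
□□□■□□■
□□□□□□□
□□■■□■■
■□■■□■□
t=4: ■□■□□■□
□□□□□□■
□□□□■□■
□□□□□□□
□□■■■■■
□■■■□■■
■□□□□■□
t=5: ■■□□□■□
■□□□□□■
□□□□□■□
□□□□□□■
■■□□□□■
□■□□□□□
■□□■□■□
t=6: □■□□■■□
■■□□□■□
■□□□□■□
□□□□□■■
□■□□□□■
□■■□□□□
■□■□■□□
t=7: □□■■■■□
■■□□□■□
■■□□■■□
□□□□□■□
□■■□□■■
□□■■□□□
■□■□■■□
t=8: ■□■□□□□
■□□□□□□
■■□□■■□
□□■□□□□
□■■■■■■
■□□□□□□
□□□□□■■
t=9: ■■□□□□□
■□□□□□□
■■□□□□■
□□□□□□□
■■■■■■■
■■■■□□□
■■□□□□■
t=10: □□□□□□□
□□□□□□□
■■□□□□■
□□□■■□□
□□□□■■■
□□□□□□□
□□□□□□■
t=11: □□□□□□□
■□□□□□□
■□□□□□□
□□□■■□□
□□□■■■□
□□□□□□■
□□□□□□□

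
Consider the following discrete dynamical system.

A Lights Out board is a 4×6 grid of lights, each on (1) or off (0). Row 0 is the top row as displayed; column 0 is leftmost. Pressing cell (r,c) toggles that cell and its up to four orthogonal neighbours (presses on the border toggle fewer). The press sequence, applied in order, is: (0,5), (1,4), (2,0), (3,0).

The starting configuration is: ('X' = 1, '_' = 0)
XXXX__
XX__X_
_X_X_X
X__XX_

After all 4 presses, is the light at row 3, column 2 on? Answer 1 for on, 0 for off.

k=0  XXXX__
XX__X_
_X_X_X
X__XX_
k=1  XXXXXX
XX__XX
_X_X_X
X__XX_
k=2  XXXX_X
XX_X__
_X_XXX
X__XX_
k=3  XXXX_X
_X_X__
X__XXX
___XX_
k=4  XXXX_X
_X_X__
___XXX
XX_XX_

0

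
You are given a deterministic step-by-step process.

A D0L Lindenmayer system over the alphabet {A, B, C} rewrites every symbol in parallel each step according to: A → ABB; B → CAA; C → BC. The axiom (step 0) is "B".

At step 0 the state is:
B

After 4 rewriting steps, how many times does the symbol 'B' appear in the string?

30

t=0: B
t=1: CAA
t=2: BCABBABB
t=3: CAABCABBCAACAAABBCAACAA
t=4: BCABBABBCAABCABBCAACAABCABBABBBCABBABBABBCAACAABCABBABBBCABBABB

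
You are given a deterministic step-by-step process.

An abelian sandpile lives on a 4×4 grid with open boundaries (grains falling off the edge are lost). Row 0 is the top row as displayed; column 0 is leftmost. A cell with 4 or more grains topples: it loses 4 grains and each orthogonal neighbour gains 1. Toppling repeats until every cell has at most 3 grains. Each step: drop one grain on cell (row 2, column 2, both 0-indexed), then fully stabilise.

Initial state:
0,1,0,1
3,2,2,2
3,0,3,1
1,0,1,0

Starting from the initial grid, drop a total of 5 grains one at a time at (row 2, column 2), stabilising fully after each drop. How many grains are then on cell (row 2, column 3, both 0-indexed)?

0) 0,1,0,1
3,2,2,2
3,0,3,1
1,0,1,0
1) 0,1,0,1
3,2,3,2
3,1,0,2
1,0,2,0
2) 0,1,0,1
3,2,3,2
3,1,1,2
1,0,2,0
3) 0,1,0,1
3,2,3,2
3,1,2,2
1,0,2,0
4) 0,1,0,1
3,2,3,2
3,1,3,2
1,0,2,0
5) 0,1,1,1
3,3,0,3
3,2,1,3
1,0,3,0

3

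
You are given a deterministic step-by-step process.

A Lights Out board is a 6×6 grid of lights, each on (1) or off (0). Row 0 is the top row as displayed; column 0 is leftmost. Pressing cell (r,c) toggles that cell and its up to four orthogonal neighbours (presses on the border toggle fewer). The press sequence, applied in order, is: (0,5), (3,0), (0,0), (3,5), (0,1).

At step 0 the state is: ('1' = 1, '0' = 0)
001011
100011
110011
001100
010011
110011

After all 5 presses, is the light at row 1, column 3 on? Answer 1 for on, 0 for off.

0

t=0: 001011
100011
110011
001100
010011
110011
t=1: 001000
100010
110011
001100
010011
110011
t=2: 001000
100010
010011
111100
110011
110011
t=3: 111000
000010
010011
111100
110011
110011
t=4: 111000
000010
010010
111111
110010
110011
t=5: 000000
010010
010010
111111
110010
110011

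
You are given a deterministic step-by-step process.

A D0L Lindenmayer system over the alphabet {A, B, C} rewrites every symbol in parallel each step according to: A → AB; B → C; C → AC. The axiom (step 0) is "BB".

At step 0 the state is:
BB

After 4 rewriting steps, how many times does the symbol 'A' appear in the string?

t=0: BB
t=1: CC
t=2: ACAC
t=3: ABACABAC
t=4: ABCABACABCABAC

6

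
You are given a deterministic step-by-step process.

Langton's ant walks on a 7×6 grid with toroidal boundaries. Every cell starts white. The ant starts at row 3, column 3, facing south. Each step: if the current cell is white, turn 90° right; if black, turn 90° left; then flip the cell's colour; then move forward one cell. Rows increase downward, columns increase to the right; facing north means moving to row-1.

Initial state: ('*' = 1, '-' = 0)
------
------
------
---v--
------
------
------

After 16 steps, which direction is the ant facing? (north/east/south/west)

gen 0: ------
------
------
---v--
------
------
------
gen 1: ------
------
------
--<*--
------
------
------
gen 2: ------
------
--^---
--**--
------
------
------
gen 3: ------
------
--*>--
--**--
------
------
------
gen 4: ------
------
--**--
--*v--
------
------
------
gen 5: ------
------
--**--
--*->-
------
------
------
gen 6: ------
------
--**--
--*-*-
----v-
------
------
gen 7: ------
------
--**--
--*-*-
---<*-
------
------
gen 8: ------
------
--**--
--*^*-
---**-
------
------
gen 9: ------
------
--**--
--**>-
---**-
------
------
gen 10: ------
------
--**^-
--**--
---**-
------
------
gen 11: ------
------
--***>
--**--
---**-
------
------
gen 12: ------
------
--****
--**-v
---**-
------
------
gen 13: ------
------
--****
--**<*
---**-
------
------
gen 14: ------
------
--**^*
--****
---**-
------
------
gen 15: ------
------
--*<-*
--****
---**-
------
------
gen 16: ------
------
--*--*
--*v**
---**-
------
------

south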